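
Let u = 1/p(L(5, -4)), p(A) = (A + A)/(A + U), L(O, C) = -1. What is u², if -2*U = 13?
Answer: 225/16 ≈ 14.063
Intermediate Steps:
U = -13/2 (U = -½*13 = -13/2 ≈ -6.5000)
p(A) = 2*A/(-13/2 + A) (p(A) = (A + A)/(A - 13/2) = (2*A)/(-13/2 + A) = 2*A/(-13/2 + A))
u = 15/4 (u = 1/(4*(-1)/(-13 + 2*(-1))) = 1/(4*(-1)/(-13 - 2)) = 1/(4*(-1)/(-15)) = 1/(4*(-1)*(-1/15)) = 1/(4/15) = 15/4 ≈ 3.7500)
u² = (15/4)² = 225/16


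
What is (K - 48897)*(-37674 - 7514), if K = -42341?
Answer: 4122862744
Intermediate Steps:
(K - 48897)*(-37674 - 7514) = (-42341 - 48897)*(-37674 - 7514) = -91238*(-45188) = 4122862744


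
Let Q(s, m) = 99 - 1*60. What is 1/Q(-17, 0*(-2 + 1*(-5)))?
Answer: 1/39 ≈ 0.025641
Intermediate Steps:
Q(s, m) = 39 (Q(s, m) = 99 - 60 = 39)
1/Q(-17, 0*(-2 + 1*(-5))) = 1/39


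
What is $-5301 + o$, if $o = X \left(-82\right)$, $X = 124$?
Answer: $-15469$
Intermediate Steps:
$o = -10168$ ($o = 124 \left(-82\right) = -10168$)
$-5301 + o = -5301 - 10168 = -15469$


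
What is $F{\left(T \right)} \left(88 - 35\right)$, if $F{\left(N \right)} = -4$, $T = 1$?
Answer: $-212$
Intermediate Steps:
$F{\left(T \right)} \left(88 - 35\right) = - 4 \left(88 - 35\right) = \left(-4\right) 53 = -212$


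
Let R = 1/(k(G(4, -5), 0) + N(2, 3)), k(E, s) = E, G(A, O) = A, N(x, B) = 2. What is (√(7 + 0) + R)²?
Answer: 253/36 + √7/3 ≈ 7.9097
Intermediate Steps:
R = ⅙ (R = 1/(4 + 2) = 1/6 = ⅙ ≈ 0.16667)
(√(7 + 0) + R)² = (√(7 + 0) + ⅙)² = (√7 + ⅙)² = (⅙ + √7)²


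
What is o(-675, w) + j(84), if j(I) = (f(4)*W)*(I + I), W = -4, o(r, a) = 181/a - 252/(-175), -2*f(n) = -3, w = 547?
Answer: -13760183/13675 ≈ -1006.2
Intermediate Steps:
f(n) = 3/2 (f(n) = -½*(-3) = 3/2)
o(r, a) = 36/25 + 181/a (o(r, a) = 181/a - 252*(-1/175) = 181/a + 36/25 = 36/25 + 181/a)
j(I) = -12*I (j(I) = ((3/2)*(-4))*(I + I) = -12*I)
o(-675, w) + j(84) = (36/25 + 181/547) - 12*84 = (36/25 + 181*(1/547)) - 1008 = (36/25 + 181/547) - 1008 = 24217/13675 - 1008 = -13760183/13675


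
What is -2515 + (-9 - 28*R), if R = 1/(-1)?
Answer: -2496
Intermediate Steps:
R = -1
-2515 + (-9 - 28*R) = -2515 + (-9 - 28*(-1)) = -2515 + (-9 + 28) = -2515 + 19 = -2496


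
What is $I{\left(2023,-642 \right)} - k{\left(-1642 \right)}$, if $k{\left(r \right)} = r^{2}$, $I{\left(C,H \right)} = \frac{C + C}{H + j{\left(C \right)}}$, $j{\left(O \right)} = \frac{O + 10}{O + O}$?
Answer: $- \frac{6997907335952}{2595499} \approx -2.6962 \cdot 10^{6}$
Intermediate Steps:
$j{\left(O \right)} = \frac{10 + O}{2 O}$
$I{\left(C,H \right)} = \frac{2 C}{H + \frac{10 + C}{2 C}}$ ($I{\left(C,H \right)} = \frac{C + C}{H + \frac{10 + C}{2 C}} = \frac{2 C}{H + \frac{10 + C}{2 C}}$)
$I{\left(2023,-642 \right)} - k{\left(-1642 \right)} = \frac{4 \cdot 2023^{2}}{10 + 2023 + 2 \cdot 2023 \left(-642\right)} - \left(-1642\right)^{2} = 4 \cdot 4092529 \frac{1}{10 + 2023 - 2597532} - 2696164 = 4 \cdot 4092529 \frac{1}{-2595499} - 2696164 = 4 \cdot 4092529 \left(- \frac{1}{2595499}\right) - 2696164 = - \frac{16370116}{2595499} - 2696164 = - \frac{6997907335952}{2595499}$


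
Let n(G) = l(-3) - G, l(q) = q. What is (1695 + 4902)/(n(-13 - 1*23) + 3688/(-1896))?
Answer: 1563489/7360 ≈ 212.43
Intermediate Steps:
n(G) = -3 - G
(1695 + 4902)/(n(-13 - 1*23) + 3688/(-1896)) = (1695 + 4902)/((-3 - (-13 - 1*23)) + 3688/(-1896)) = 6597/((-3 - (-13 - 23)) + 3688*(-1/1896)) = 6597/((-3 - 1*(-36)) - 461/237) = 6597/((-3 + 36) - 461/237) = 6597/(33 - 461/237) = 6597/(7360/237) = 6597*(237/7360) = 1563489/7360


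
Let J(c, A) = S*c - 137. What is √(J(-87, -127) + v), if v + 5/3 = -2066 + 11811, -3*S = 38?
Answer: 5*√3855/3 ≈ 103.48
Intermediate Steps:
S = -38/3 (S = -⅓*38 = -38/3 ≈ -12.667)
J(c, A) = -137 - 38*c/3 (J(c, A) = -38*c/3 - 137 = -137 - 38*c/3)
v = 29230/3 (v = -5/3 + (-2066 + 11811) = -5/3 + 9745 = 29230/3 ≈ 9743.3)
√(J(-87, -127) + v) = √((-137 - 38/3*(-87)) + 29230/3) = √((-137 + 1102) + 29230/3) = √(965 + 29230/3) = √(32125/3) = 5*√3855/3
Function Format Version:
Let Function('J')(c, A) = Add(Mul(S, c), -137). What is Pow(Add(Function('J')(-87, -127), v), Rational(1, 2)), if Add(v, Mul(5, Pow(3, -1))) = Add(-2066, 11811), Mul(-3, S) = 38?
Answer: Mul(Rational(5, 3), Pow(3855, Rational(1, 2))) ≈ 103.48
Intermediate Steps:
S = Rational(-38, 3) (S = Mul(Rational(-1, 3), 38) = Rational(-38, 3) ≈ -12.667)
Function('J')(c, A) = Add(-137, Mul(Rational(-38, 3), c)) (Function('J')(c, A) = Add(Mul(Rational(-38, 3), c), -137) = Add(-137, Mul(Rational(-38, 3), c)))
v = Rational(29230, 3) (v = Add(Rational(-5, 3), Add(-2066, 11811)) = Add(Rational(-5, 3), 9745) = Rational(29230, 3) ≈ 9743.3)
Pow(Add(Function('J')(-87, -127), v), Rational(1, 2)) = Pow(Add(Add(-137, Mul(Rational(-38, 3), -87)), Rational(29230, 3)), Rational(1, 2)) = Pow(Add(Add(-137, 1102), Rational(29230, 3)), Rational(1, 2)) = Pow(Add(965, Rational(29230, 3)), Rational(1, 2)) = Pow(Rational(32125, 3), Rational(1, 2)) = Mul(Rational(5, 3), Pow(3855, Rational(1, 2)))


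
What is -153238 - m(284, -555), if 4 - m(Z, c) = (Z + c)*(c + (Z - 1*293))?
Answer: -398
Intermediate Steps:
m(Z, c) = 4 - (Z + c)*(-293 + Z + c) (m(Z, c) = 4 - (Z + c)*(c + (Z - 1*293)) = 4 - (Z + c)*(c + (Z - 293)) = 4 - (Z + c)*(c + (-293 + Z)) = 4 - (Z + c)*(-293 + Z + c))
-153238 - m(284, -555) = -153238 - (4 - 1*284**2 - 1*(-555)**2 + 293*284 + 293*(-555) - 2*284*(-555)) = -153238 - (4 - 1*80656 - 1*308025 + 83212 - 162615 + 315240) = -153238 - (4 - 80656 - 308025 + 83212 - 162615 + 315240) = -153238 - 1*(-152840) = -153238 + 152840 = -398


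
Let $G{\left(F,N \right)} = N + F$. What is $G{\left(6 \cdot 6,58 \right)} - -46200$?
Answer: $46294$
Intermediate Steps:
$G{\left(F,N \right)} = F + N$
$G{\left(6 \cdot 6,58 \right)} - -46200 = \left(6 \cdot 6 + 58\right) - -46200 = \left(36 + 58\right) + 46200 = 94 + 46200 = 46294$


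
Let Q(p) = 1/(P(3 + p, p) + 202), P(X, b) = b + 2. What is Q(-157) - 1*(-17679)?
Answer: 830914/47 ≈ 17679.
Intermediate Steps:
P(X, b) = 2 + b
Q(p) = 1/(204 + p) (Q(p) = 1/((2 + p) + 202) = 1/(204 + p))
Q(-157) - 1*(-17679) = 1/(204 - 157) - 1*(-17679) = 1/47 + 17679 = 830914/47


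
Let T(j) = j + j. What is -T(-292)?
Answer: 584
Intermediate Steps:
T(j) = 2*j
-T(-292) = -2*(-292) = -1*(-584) = 584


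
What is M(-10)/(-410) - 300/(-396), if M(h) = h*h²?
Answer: 4325/1353 ≈ 3.1966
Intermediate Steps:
M(h) = h³
M(-10)/(-410) - 300/(-396) = (-10)³/(-410) - 300/(-396) = -1000*(-1/410) - 300*(-1/396) = 100/41 + 25/33 = 4325/1353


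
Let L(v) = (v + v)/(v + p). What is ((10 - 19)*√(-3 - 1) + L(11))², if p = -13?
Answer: -203 + 396*I ≈ -203.0 + 396.0*I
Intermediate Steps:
L(v) = 2*v/(-13 + v) (L(v) = (v + v)/(v - 13) = (2*v)/(-13 + v) = 2*v/(-13 + v))
((10 - 19)*√(-3 - 1) + L(11))² = ((10 - 19)*√(-3 - 1) + 2*11/(-13 + 11))² = (-18*I + 2*11/(-2))² = (-18*I + 2*11*(-½))² = (-18*I - 11)² = (-11 - 18*I)²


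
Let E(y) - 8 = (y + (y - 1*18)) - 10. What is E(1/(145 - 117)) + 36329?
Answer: 508327/14 ≈ 36309.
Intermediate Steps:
E(y) = -20 + 2*y (E(y) = 8 + ((y + (y - 1*18)) - 10) = 8 + ((y + (y - 18)) - 10) = 8 + ((y + (-18 + y)) - 10) = 8 + ((-18 + 2*y) - 10) = 8 + (-28 + 2*y) = -20 + 2*y)
E(1/(145 - 117)) + 36329 = (-20 + 2/(145 - 117)) + 36329 = (-20 + 2/28) + 36329 = (-20 + 2*(1/28)) + 36329 = (-20 + 1/14) + 36329 = -279/14 + 36329 = 508327/14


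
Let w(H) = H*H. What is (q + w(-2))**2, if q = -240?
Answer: 55696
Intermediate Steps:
w(H) = H**2
(q + w(-2))**2 = (-240 + (-2)**2)**2 = (-240 + 4)**2 = (-236)**2 = 55696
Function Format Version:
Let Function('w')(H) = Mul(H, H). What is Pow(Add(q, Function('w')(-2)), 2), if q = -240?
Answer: 55696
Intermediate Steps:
Function('w')(H) = Pow(H, 2)
Pow(Add(q, Function('w')(-2)), 2) = Pow(Add(-240, Pow(-2, 2)), 2) = Pow(Add(-240, 4), 2) = Pow(-236, 2) = 55696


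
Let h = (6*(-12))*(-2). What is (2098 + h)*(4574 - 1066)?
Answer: 7864936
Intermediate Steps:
h = 144 (h = -72*(-2) = 144)
(2098 + h)*(4574 - 1066) = (2098 + 144)*(4574 - 1066) = 2242*3508 = 7864936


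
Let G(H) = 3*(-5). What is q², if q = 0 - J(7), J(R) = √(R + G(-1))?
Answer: -8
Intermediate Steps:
G(H) = -15
J(R) = √(-15 + R) (J(R) = √(R - 15) = √(-15 + R))
q = -2*I*√2 (q = 0 - √(-15 + 7) = 0 - √(-8) = 0 - 2*I*√2 = -2*I*√2 ≈ -2.8284*I)
q² = (-2*I*√2)² = -8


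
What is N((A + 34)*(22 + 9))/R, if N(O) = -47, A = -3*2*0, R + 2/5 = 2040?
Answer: -235/10198 ≈ -0.023044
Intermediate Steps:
R = 10198/5 (R = -⅖ + 2040 = 10198/5 ≈ 2039.6)
A = 0 (A = -6*0 = 0)
N((A + 34)*(22 + 9))/R = -47/10198/5 = -47*5/10198 = -235/10198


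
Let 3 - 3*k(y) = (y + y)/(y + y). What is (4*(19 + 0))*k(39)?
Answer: 152/3 ≈ 50.667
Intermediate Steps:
k(y) = ⅔ (k(y) = 1 - (y + y)/(3*(y + y)) = 1 - 2*y/(3*(2*y)) = 1 - 2*y*1/(2*y)/3 = 1 - ⅓*1 = 1 - ⅓ = ⅔)
(4*(19 + 0))*k(39) = (4*(19 + 0))*(⅔) = (4*19)*(⅔) = 76*(⅔) = 152/3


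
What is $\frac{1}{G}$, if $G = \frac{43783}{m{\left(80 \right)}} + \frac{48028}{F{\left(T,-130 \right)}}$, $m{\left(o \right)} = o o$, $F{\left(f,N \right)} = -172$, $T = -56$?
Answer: $- \frac{275200}{74962131} \approx -0.0036712$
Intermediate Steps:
$m{\left(o \right)} = o^{2}$
$G = - \frac{74962131}{275200}$ ($G = \frac{43783}{80^{2}} + \frac{48028}{-172} = \frac{43783}{6400} + 48028 \left(- \frac{1}{172}\right) = 43783 \cdot \frac{1}{6400} - \frac{12007}{43} = \frac{43783}{6400} - \frac{12007}{43} = - \frac{74962131}{275200} \approx -272.39$)
$\frac{1}{G} = \frac{1}{- \frac{74962131}{275200}} = - \frac{275200}{74962131}$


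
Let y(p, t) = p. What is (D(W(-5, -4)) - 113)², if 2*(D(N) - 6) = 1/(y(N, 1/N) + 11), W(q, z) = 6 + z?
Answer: 7733961/676 ≈ 11441.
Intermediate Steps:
D(N) = 6 + 1/(2*(11 + N)) (D(N) = 6 + 1/(2*(N + 11)) = 6 + 1/(2*(11 + N)))
(D(W(-5, -4)) - 113)² = ((133 + 12*(6 - 4))/(2*(11 + (6 - 4))) - 113)² = ((133 + 12*2)/(2*(11 + 2)) - 113)² = ((½)*(133 + 24)/13 - 113)² = ((½)*(1/13)*157 - 113)² = (157/26 - 113)² = (-2781/26)² = 7733961/676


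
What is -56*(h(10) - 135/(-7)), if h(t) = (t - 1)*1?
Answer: -1584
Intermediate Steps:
h(t) = -1 + t (h(t) = (-1 + t)*1 = -1 + t)
-56*(h(10) - 135/(-7)) = -56*((-1 + 10) - 135/(-7)) = -56*(9 - 135*(-⅐)) = -56*(9 + 135/7) = -56*198/7 = -1584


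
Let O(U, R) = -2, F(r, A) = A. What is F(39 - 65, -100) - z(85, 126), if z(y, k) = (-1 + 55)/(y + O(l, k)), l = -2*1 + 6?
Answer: -8354/83 ≈ -100.65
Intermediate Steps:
l = 4 (l = -2 + 6 = 4)
z(y, k) = 54/(-2 + y) (z(y, k) = (-1 + 55)/(y - 2) = 54/(-2 + y))
F(39 - 65, -100) - z(85, 126) = -100 - 54/(-2 + 85) = -100 - 54/83 = -8354/83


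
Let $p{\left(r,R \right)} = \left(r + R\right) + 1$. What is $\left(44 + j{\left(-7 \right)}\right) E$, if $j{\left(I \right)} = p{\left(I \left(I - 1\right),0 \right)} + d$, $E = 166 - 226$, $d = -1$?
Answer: $-6000$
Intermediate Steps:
$p{\left(r,R \right)} = 1 + R + r$ ($p{\left(r,R \right)} = \left(R + r\right) + 1 = 1 + R + r$)
$E = -60$
$j{\left(I \right)} = I \left(-1 + I\right)$ ($j{\left(I \right)} = \left(1 + 0 + I \left(I - 1\right)\right) - 1 = \left(1 + 0 + I \left(-1 + I\right)\right) - 1 = \left(1 + I \left(-1 + I\right)\right) - 1 = I \left(-1 + I\right)$)
$\left(44 + j{\left(-7 \right)}\right) E = \left(44 - 7 \left(-1 - 7\right)\right) \left(-60\right) = \left(44 - -56\right) \left(-60\right) = \left(44 + 56\right) \left(-60\right) = 100 \left(-60\right) = -6000$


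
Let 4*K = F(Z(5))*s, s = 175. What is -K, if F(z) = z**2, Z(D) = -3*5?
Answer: -39375/4 ≈ -9843.8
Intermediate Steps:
Z(D) = -15
K = 39375/4 (K = ((-15)**2*175)/4 = (225*175)/4 = (1/4)*39375 = 39375/4 ≈ 9843.8)
-K = -1*39375/4 = -39375/4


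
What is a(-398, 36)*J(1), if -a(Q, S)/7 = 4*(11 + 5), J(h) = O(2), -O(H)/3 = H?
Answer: 2688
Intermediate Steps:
O(H) = -3*H
J(h) = -6 (J(h) = -3*2 = -6)
a(Q, S) = -448 (a(Q, S) = -28*(11 + 5) = -28*16 = -7*64 = -448)
a(-398, 36)*J(1) = -448*(-6) = 2688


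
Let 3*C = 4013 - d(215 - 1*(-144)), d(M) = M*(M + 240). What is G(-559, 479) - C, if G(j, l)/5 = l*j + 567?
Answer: -3796882/3 ≈ -1.2656e+6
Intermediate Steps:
d(M) = M*(240 + M)
G(j, l) = 2835 + 5*j*l (G(j, l) = 5*(l*j + 567) = 5*(j*l + 567) = 5*(567 + j*l) = 2835 + 5*j*l)
C = -211028/3 (C = (4013 - (215 - 1*(-144))*(240 + (215 - 1*(-144))))/3 = (4013 - (215 + 144)*(240 + (215 + 144)))/3 = (4013 - 359*(240 + 359))/3 = (4013 - 359*599)/3 = (4013 - 1*215041)/3 = (4013 - 215041)/3 = (1/3)*(-211028) = -211028/3 ≈ -70343.)
G(-559, 479) - C = (2835 + 5*(-559)*479) - 1*(-211028/3) = (2835 - 1338805) + 211028/3 = -1335970 + 211028/3 = -3796882/3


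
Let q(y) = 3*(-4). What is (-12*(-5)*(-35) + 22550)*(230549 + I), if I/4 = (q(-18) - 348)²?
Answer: 15316007050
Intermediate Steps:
q(y) = -12
I = 518400 (I = 4*(-12 - 348)² = 4*(-360)² = 4*129600 = 518400)
(-12*(-5)*(-35) + 22550)*(230549 + I) = (-12*(-5)*(-35) + 22550)*(230549 + 518400) = (60*(-35) + 22550)*748949 = (-2100 + 22550)*748949 = 20450*748949 = 15316007050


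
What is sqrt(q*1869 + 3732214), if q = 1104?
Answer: sqrt(5795590) ≈ 2407.4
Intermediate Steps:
sqrt(q*1869 + 3732214) = sqrt(1104*1869 + 3732214) = sqrt(2063376 + 3732214) = sqrt(5795590)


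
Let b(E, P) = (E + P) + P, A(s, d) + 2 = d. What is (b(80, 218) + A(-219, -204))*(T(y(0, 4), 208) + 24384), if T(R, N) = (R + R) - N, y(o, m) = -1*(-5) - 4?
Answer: 7495180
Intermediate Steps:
A(s, d) = -2 + d
b(E, P) = E + 2*P
y(o, m) = 1 (y(o, m) = 5 - 4 = 1)
T(R, N) = -N + 2*R (T(R, N) = 2*R - N = -N + 2*R)
(b(80, 218) + A(-219, -204))*(T(y(0, 4), 208) + 24384) = ((80 + 2*218) + (-2 - 204))*((-1*208 + 2*1) + 24384) = ((80 + 436) - 206)*((-208 + 2) + 24384) = (516 - 206)*(-206 + 24384) = 310*24178 = 7495180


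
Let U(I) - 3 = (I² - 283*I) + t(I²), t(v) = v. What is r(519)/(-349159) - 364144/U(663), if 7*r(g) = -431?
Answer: -111213880325/211266683607 ≈ -0.52641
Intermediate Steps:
r(g) = -431/7 (r(g) = (⅐)*(-431) = -431/7)
U(I) = 3 - 283*I + 2*I² (U(I) = 3 + ((I² - 283*I) + I²) = 3 + (-283*I + 2*I²) = 3 - 283*I + 2*I²)
r(519)/(-349159) - 364144/U(663) = -431/7/(-349159) - 364144/(3 - 283*663 + 2*663²) = -431/7*(-1/349159) - 364144/(3 - 187629 + 2*439569) = 431/2444113 - 364144/(3 - 187629 + 879138) = 431/2444113 - 364144/691512 = 431/2444113 - 364144*1/691512 = 431/2444113 - 45518/86439 = -111213880325/211266683607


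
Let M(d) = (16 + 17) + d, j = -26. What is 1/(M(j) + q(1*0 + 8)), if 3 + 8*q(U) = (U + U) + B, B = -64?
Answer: 8/5 ≈ 1.6000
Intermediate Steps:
q(U) = -67/8 + U/4 (q(U) = -3/8 + ((U + U) - 64)/8 = -3/8 + (2*U - 64)/8 = -3/8 + (-64 + 2*U)/8 = -3/8 + (-8 + U/4) = -67/8 + U/4)
M(d) = 33 + d
1/(M(j) + q(1*0 + 8)) = 1/((33 - 26) + (-67/8 + (1*0 + 8)/4)) = 1/(7 + (-67/8 + (0 + 8)/4)) = 1/(7 + (-67/8 + (1/4)*8)) = 1/(7 + (-67/8 + 2)) = 1/(7 - 51/8) = 1/(5/8) = 8/5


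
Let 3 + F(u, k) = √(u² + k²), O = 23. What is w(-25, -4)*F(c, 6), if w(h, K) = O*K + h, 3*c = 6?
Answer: 351 - 234*√10 ≈ -388.97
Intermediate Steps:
c = 2 (c = (⅓)*6 = 2)
w(h, K) = h + 23*K (w(h, K) = 23*K + h = h + 23*K)
F(u, k) = -3 + √(k² + u²) (F(u, k) = -3 + √(u² + k²) = -3 + √(k² + u²))
w(-25, -4)*F(c, 6) = (-25 + 23*(-4))*(-3 + √(6² + 2²)) = (-25 - 92)*(-3 + √(36 + 4)) = -117*(-3 + √40) = -117*(-3 + 2*√10) = 351 - 234*√10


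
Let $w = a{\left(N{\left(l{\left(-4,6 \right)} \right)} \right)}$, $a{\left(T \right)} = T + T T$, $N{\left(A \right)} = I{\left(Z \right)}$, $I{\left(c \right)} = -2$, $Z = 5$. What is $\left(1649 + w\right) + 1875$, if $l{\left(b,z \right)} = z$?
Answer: $3526$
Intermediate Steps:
$N{\left(A \right)} = -2$
$a{\left(T \right)} = T + T^{2}$
$w = 2$ ($w = - 2 \left(1 - 2\right) = \left(-2\right) \left(-1\right) = 2$)
$\left(1649 + w\right) + 1875 = \left(1649 + 2\right) + 1875 = 1651 + 1875 = 3526$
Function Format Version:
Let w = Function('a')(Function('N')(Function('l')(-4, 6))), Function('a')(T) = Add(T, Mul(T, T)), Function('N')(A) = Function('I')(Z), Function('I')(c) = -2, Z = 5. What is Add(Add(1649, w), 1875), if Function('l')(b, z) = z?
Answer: 3526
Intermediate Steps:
Function('N')(A) = -2
Function('a')(T) = Add(T, Pow(T, 2))
w = 2 (w = Mul(-2, Add(1, -2)) = Mul(-2, -1) = 2)
Add(Add(1649, w), 1875) = Add(Add(1649, 2), 1875) = Add(1651, 1875) = 3526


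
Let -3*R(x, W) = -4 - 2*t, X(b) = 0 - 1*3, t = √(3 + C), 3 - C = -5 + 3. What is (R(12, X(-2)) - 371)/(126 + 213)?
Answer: -1109/1017 + 4*√2/1017 ≈ -1.0849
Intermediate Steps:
C = 5 (C = 3 - (-5 + 3) = 3 - 1*(-2) = 3 + 2 = 5)
t = 2*√2 (t = √(3 + 5) = √8 = 2*√2 ≈ 2.8284)
X(b) = -3 (X(b) = 0 - 3 = -3)
R(x, W) = 4/3 + 4*√2/3 (R(x, W) = -(-4 - 4*√2)/3 = 4/3 + 4*√2/3)
(R(12, X(-2)) - 371)/(126 + 213) = ((4/3 + 4*√2/3) - 371)/(126 + 213) = (-1109/3 + 4*√2/3)/339 = (-1109/3 + 4*√2/3)*(1/339) = -1109/1017 + 4*√2/1017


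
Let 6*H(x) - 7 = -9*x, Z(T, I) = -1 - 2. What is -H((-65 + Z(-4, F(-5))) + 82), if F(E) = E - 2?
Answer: 119/6 ≈ 19.833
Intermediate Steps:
F(E) = -2 + E
Z(T, I) = -3
H(x) = 7/6 - 3*x/2 (H(x) = 7/6 + (-9*x)/6 = 7/6 - 3*x/2)
-H((-65 + Z(-4, F(-5))) + 82) = -(7/6 - 3*((-65 - 3) + 82)/2) = -(7/6 - 3*(-68 + 82)/2) = -(7/6 - 3/2*14) = -(7/6 - 21) = -1*(-119/6) = 119/6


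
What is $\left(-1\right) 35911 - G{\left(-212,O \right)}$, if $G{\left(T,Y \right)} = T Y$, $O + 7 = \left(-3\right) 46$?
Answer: $-66651$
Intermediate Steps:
$O = -145$ ($O = -7 - 138 = -145$)
$\left(-1\right) 35911 - G{\left(-212,O \right)} = \left(-1\right) 35911 - \left(-212\right) \left(-145\right) = -35911 - 30740 = -66651$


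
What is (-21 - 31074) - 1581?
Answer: -32676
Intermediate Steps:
(-21 - 31074) - 1581 = -31095 - 1581 = -32676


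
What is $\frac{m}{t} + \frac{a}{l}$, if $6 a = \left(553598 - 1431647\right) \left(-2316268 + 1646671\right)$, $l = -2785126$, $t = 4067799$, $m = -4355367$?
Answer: $- \frac{265743373459800511}{7552888505116} \approx -35184.0$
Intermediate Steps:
$a = \frac{195979658751}{2}$ ($a = \frac{\left(553598 - 1431647\right) \left(-2316268 + 1646671\right)}{6} = \frac{\left(-878049\right) \left(-669597\right)}{6} = \frac{1}{6} \cdot 587938976253 = \frac{195979658751}{2} \approx 9.799 \cdot 10^{10}$)
$\frac{m}{t} + \frac{a}{l} = - \frac{4355367}{4067799} + \frac{195979658751}{2 \left(-2785126\right)} = \left(-4355367\right) \frac{1}{4067799} + \frac{195979658751}{2} \left(- \frac{1}{2785126}\right) = - \frac{1451789}{1355933} - \frac{195979658751}{5570252} = - \frac{265743373459800511}{7552888505116}$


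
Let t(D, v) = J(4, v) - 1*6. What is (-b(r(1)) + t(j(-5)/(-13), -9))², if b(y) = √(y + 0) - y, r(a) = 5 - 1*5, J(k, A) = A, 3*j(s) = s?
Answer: 225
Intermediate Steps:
j(s) = s/3
r(a) = 0 (r(a) = 5 - 5 = 0)
t(D, v) = -6 + v (t(D, v) = v - 1*6 = v - 6 = -6 + v)
b(y) = √y - y
(-b(r(1)) + t(j(-5)/(-13), -9))² = (-(√0 - 1*0) + (-6 - 9))² = (-(0 + 0) - 15)² = (-1*0 - 15)² = (0 - 15)² = (-15)² = 225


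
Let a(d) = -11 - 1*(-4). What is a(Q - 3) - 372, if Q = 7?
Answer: -379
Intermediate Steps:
a(d) = -7 (a(d) = -11 + 4 = -7)
a(Q - 3) - 372 = -7 - 372 = -379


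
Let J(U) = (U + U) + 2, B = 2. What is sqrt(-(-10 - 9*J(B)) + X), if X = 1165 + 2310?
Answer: sqrt(3539) ≈ 59.490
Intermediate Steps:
J(U) = 2 + 2*U (J(U) = 2*U + 2 = 2 + 2*U)
X = 3475
sqrt(-(-10 - 9*J(B)) + X) = sqrt(-(-10 - 9*(2 + 2*2)) + 3475) = sqrt(-(-10 - 9*(2 + 4)) + 3475) = sqrt(-(-10 - 9*6) + 3475) = sqrt(-(-10 - 54) + 3475) = sqrt(-1*(-64) + 3475) = sqrt(64 + 3475) = sqrt(3539)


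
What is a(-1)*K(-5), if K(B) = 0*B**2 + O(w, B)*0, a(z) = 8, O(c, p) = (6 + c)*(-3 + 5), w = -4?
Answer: 0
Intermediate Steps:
O(c, p) = 12 + 2*c (O(c, p) = (6 + c)*2 = 12 + 2*c)
K(B) = 0 (K(B) = 0*B**2 + (12 + 2*(-4))*0 = 0 + (12 - 8)*0 = 0 + 4*0 = 0 + 0 = 0)
a(-1)*K(-5) = 8*0 = 0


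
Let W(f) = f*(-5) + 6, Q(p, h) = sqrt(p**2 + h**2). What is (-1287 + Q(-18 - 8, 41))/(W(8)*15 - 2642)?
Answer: 1287/3152 - sqrt(2357)/3152 ≈ 0.39291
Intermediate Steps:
Q(p, h) = sqrt(h**2 + p**2)
W(f) = 6 - 5*f (W(f) = -5*f + 6 = 6 - 5*f)
(-1287 + Q(-18 - 8, 41))/(W(8)*15 - 2642) = (-1287 + sqrt(41**2 + (-18 - 8)**2))/((6 - 5*8)*15 - 2642) = (-1287 + sqrt(1681 + (-26)**2))/((6 - 40)*15 - 2642) = (-1287 + sqrt(1681 + 676))/(-34*15 - 2642) = (-1287 + sqrt(2357))/(-510 - 2642) = (-1287 + sqrt(2357))/(-3152) = (-1287 + sqrt(2357))*(-1/3152) = 1287/3152 - sqrt(2357)/3152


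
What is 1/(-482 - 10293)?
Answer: -1/10775 ≈ -9.2807e-5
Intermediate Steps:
1/(-482 - 10293) = 1/(-10775) = -1/10775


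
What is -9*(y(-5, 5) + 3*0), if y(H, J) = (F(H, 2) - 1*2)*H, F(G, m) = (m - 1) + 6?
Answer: 225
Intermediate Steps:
F(G, m) = 5 + m (F(G, m) = (-1 + m) + 6 = 5 + m)
y(H, J) = 5*H (y(H, J) = ((5 + 2) - 1*2)*H = (7 - 2)*H = 5*H)
-9*(y(-5, 5) + 3*0) = -9*(5*(-5) + 3*0) = -9*(-25 + 0) = -9*(-25) = 225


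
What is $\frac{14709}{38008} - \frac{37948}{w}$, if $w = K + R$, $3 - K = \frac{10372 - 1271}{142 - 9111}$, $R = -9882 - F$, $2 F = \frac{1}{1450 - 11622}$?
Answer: $\frac{289686140196755603}{68505235115135048} \approx 4.2287$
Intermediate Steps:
$F = - \frac{1}{20344}$ ($F = \frac{1}{2 \left(1450 - 11622\right)} = \frac{1}{2 \left(-10172\right)} = \frac{1}{2} \left(- \frac{1}{10172}\right) = - \frac{1}{20344} \approx -4.9155 \cdot 10^{-5}$)
$R = - \frac{201039407}{20344}$ ($R = -9882 - - \frac{1}{20344} = -9882 + \frac{1}{20344} = - \frac{201039407}{20344} \approx -9882.0$)
$K = \frac{36008}{8969}$ ($K = 3 - \frac{10372 - 1271}{142 - 9111} = 3 - \frac{9101}{-8969} = 3 - 9101 \left(- \frac{1}{8969}\right) = 3 - - \frac{9101}{8969} = 3 + \frac{9101}{8969} = \frac{36008}{8969} \approx 4.0147$)
$w = - \frac{1802389894631}{182465336}$ ($w = \frac{36008}{8969} - \frac{201039407}{20344} = - \frac{1802389894631}{182465336} \approx -9878.0$)
$\frac{14709}{38008} - \frac{37948}{w} = \frac{14709}{38008} - \frac{37948}{- \frac{1802389894631}{182465336}} = 14709 \cdot \frac{1}{38008} - - \frac{6924194570528}{1802389894631} = \frac{14709}{38008} + \frac{6924194570528}{1802389894631} = \frac{289686140196755603}{68505235115135048}$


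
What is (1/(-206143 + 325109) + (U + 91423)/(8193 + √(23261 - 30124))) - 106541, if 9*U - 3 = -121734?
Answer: (-38024269815*√6863 + 311505041191823*I)/(356898*(√6863 - 8193*I)) ≈ -1.0653e+5 - 0.096128*I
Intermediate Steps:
U = -40577/3 (U = ⅓ + (⅑)*(-121734) = ⅓ - 13526 = -40577/3 ≈ -13526.)
(1/(-206143 + 325109) + (U + 91423)/(8193 + √(23261 - 30124))) - 106541 = (1/(-206143 + 325109) + (-40577/3 + 91423)/(8193 + √(23261 - 30124))) - 106541 = (1/118966 + 233692/(3*(8193 + √(-6863)))) - 106541 = (1/118966 + 233692/(3*(8193 + I*√6863))) - 106541 = -12674756605/118966 + 233692/(3*(8193 + I*√6863))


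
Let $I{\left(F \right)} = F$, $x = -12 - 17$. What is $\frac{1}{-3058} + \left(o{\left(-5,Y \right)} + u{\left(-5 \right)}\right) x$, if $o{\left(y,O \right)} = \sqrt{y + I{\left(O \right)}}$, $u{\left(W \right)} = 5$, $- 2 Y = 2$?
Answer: $- \frac{443411}{3058} - 29 i \sqrt{6} \approx -145.0 - 71.035 i$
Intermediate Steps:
$x = -29$ ($x = -12 - 17 = -29$)
$Y = -1$ ($Y = \left(- \frac{1}{2}\right) 2 = -1$)
$o{\left(y,O \right)} = \sqrt{O + y}$ ($o{\left(y,O \right)} = \sqrt{y + O} = \sqrt{O + y}$)
$\frac{1}{-3058} + \left(o{\left(-5,Y \right)} + u{\left(-5 \right)}\right) x = \frac{1}{-3058} + \left(\sqrt{-1 - 5} + 5\right) \left(-29\right) = - \frac{1}{3058} + \left(\sqrt{-6} + 5\right) \left(-29\right) = - \frac{1}{3058} + \left(i \sqrt{6} + 5\right) \left(-29\right) = - \frac{1}{3058} + \left(5 + i \sqrt{6}\right) \left(-29\right) = - \frac{1}{3058} - \left(145 + 29 i \sqrt{6}\right) = - \frac{443411}{3058} - 29 i \sqrt{6}$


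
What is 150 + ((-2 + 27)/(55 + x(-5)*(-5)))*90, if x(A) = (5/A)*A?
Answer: 225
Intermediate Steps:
x(A) = 5 (x(A) = (5/A)*A = 5)
150 + ((-2 + 27)/(55 + x(-5)*(-5)))*90 = 150 + ((-2 + 27)/(55 + 5*(-5)))*90 = 150 + (25/(55 - 25))*90 = 150 + (25/30)*90 = 150 + (25*(1/30))*90 = 150 + (⅚)*90 = 150 + 75 = 225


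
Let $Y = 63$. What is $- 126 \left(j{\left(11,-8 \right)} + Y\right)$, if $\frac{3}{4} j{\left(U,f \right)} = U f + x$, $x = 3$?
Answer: $6342$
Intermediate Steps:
$j{\left(U,f \right)} = 4 + \frac{4 U f}{3}$ ($j{\left(U,f \right)} = \frac{4 \left(U f + 3\right)}{3} = \frac{4 \left(3 + U f\right)}{3} = 4 + \frac{4 U f}{3}$)
$- 126 \left(j{\left(11,-8 \right)} + Y\right) = - 126 \left(\left(4 + \frac{4}{3} \cdot 11 \left(-8\right)\right) + 63\right) = - 126 \left(\left(4 - \frac{352}{3}\right) + 63\right) = - 126 \left(- \frac{340}{3} + 63\right) = \left(-126\right) \left(- \frac{151}{3}\right) = 6342$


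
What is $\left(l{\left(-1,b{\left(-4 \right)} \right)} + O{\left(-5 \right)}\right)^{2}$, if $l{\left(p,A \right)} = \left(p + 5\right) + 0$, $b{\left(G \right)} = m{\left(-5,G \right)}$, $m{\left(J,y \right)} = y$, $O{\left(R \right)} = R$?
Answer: $1$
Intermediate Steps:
$b{\left(G \right)} = G$
$l{\left(p,A \right)} = 5 + p$ ($l{\left(p,A \right)} = \left(5 + p\right) + 0 = 5 + p$)
$\left(l{\left(-1,b{\left(-4 \right)} \right)} + O{\left(-5 \right)}\right)^{2} = \left(\left(5 - 1\right) - 5\right)^{2} = \left(4 - 5\right)^{2} = \left(-1\right)^{2} = 1$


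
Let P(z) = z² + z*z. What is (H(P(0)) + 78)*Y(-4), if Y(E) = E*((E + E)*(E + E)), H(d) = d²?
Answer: -19968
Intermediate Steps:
P(z) = 2*z² (P(z) = z² + z² = 2*z²)
Y(E) = 4*E³ (Y(E) = E*((2*E)*(2*E)) = E*(4*E²) = 4*E³)
(H(P(0)) + 78)*Y(-4) = ((2*0²)² + 78)*(4*(-4)³) = ((2*0)² + 78)*(4*(-64)) = (0² + 78)*(-256) = (0 + 78)*(-256) = 78*(-256) = -19968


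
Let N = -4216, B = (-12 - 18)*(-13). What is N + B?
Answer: -3826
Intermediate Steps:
B = 390 (B = -30*(-13) = 390)
N + B = -4216 + 390 = -3826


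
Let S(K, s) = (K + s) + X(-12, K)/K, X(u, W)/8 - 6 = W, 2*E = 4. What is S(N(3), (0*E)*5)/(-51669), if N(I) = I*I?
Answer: -67/155007 ≈ -0.00043224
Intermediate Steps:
E = 2 (E = (½)*4 = 2)
N(I) = I²
X(u, W) = 48 + 8*W
S(K, s) = K + s + (48 + 8*K)/K (S(K, s) = (K + s) + (48 + 8*K)/K = K + s + (48 + 8*K)/K)
S(N(3), (0*E)*5)/(-51669) = (8 + 3² + (0*2)*5 + 48/(3²))/(-51669) = (8 + 9 + 0*5 + 48/9)*(-1/51669) = (8 + 9 + 0 + 48*(⅑))*(-1/51669) = (8 + 9 + 0 + 16/3)*(-1/51669) = (67/3)*(-1/51669) = -67/155007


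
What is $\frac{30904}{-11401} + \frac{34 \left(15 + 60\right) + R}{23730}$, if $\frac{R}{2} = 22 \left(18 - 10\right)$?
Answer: $- \frac{350133109}{135272865} \approx -2.5883$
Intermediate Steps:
$R = 352$ ($R = 2 \cdot 22 \left(18 - 10\right) = 2 \cdot 22 \cdot 8 = 2 \cdot 176 = 352$)
$\frac{30904}{-11401} + \frac{34 \left(15 + 60\right) + R}{23730} = \frac{30904}{-11401} + \frac{34 \left(15 + 60\right) + 352}{23730} = 30904 \left(- \frac{1}{11401}\right) + \left(34 \cdot 75 + 352\right) \frac{1}{23730} = - \frac{30904}{11401} + \left(2550 + 352\right) \frac{1}{23730} = - \frac{30904}{11401} + 2902 \cdot \frac{1}{23730} = - \frac{30904}{11401} + \frac{1451}{11865} = - \frac{350133109}{135272865}$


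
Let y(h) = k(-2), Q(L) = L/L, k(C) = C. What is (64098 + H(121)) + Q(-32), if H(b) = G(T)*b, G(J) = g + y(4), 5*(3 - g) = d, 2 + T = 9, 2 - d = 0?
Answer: 320858/5 ≈ 64172.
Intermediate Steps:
d = 2 (d = 2 - 1*0 = 2 + 0 = 2)
T = 7 (T = -2 + 9 = 7)
g = 13/5 (g = 3 - 1/5*2 = 3 - 2/5 = 13/5 ≈ 2.6000)
Q(L) = 1
y(h) = -2
G(J) = 3/5 (G(J) = 13/5 - 2 = 3/5)
H(b) = 3*b/5
(64098 + H(121)) + Q(-32) = (64098 + (3/5)*121) + 1 = (64098 + 363/5) + 1 = 320853/5 + 1 = 320858/5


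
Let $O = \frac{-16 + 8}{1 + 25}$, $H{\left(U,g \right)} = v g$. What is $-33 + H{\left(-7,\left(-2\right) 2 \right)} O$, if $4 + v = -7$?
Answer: $- \frac{605}{13} \approx -46.538$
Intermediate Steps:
$v = -11$ ($v = -4 - 7 = -11$)
$H{\left(U,g \right)} = - 11 g$
$O = - \frac{4}{13}$ ($O = - \frac{8}{26} = \left(-8\right) \frac{1}{26} = - \frac{4}{13} \approx -0.30769$)
$-33 + H{\left(-7,\left(-2\right) 2 \right)} O = -33 + - 11 \left(\left(-2\right) 2\right) \left(- \frac{4}{13}\right) = -33 + \left(-11\right) \left(-4\right) \left(- \frac{4}{13}\right) = -33 + 44 \left(- \frac{4}{13}\right) = -33 - \frac{176}{13} = - \frac{605}{13}$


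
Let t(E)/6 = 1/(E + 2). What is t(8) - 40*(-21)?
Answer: 4203/5 ≈ 840.60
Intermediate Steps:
t(E) = 6/(2 + E) (t(E) = 6/(E + 2) = 6/(2 + E))
t(8) - 40*(-21) = 6/(2 + 8) - 40*(-21) = 6/10 + 840 = 6*(1/10) + 840 = 3/5 + 840 = 4203/5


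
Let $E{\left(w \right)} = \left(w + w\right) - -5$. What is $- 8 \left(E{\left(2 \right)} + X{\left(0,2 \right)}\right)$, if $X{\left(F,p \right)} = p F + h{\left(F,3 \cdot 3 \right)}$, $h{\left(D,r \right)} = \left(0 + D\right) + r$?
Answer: $-144$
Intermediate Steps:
$h{\left(D,r \right)} = D + r$
$E{\left(w \right)} = 5 + 2 w$ ($E{\left(w \right)} = 2 w + 5 = 5 + 2 w$)
$X{\left(F,p \right)} = 9 + F + F p$ ($X{\left(F,p \right)} = p F + \left(F + 3 \cdot 3\right) = F p + \left(F + 9\right) = F p + \left(9 + F\right) = 9 + F + F p$)
$- 8 \left(E{\left(2 \right)} + X{\left(0,2 \right)}\right) = - 8 \left(\left(5 + 2 \cdot 2\right) + \left(9 + 0 + 0 \cdot 2\right)\right) = - 8 \left(\left(5 + 4\right) + \left(9 + 0 + 0\right)\right) = - 8 \left(9 + 9\right) = \left(-8\right) 18 = -144$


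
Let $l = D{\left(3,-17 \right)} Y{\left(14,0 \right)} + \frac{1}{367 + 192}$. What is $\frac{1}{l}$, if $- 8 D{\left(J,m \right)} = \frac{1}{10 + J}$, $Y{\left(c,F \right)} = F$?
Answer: $559$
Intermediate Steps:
$D{\left(J,m \right)} = - \frac{1}{8 \left(10 + J\right)}$
$l = \frac{1}{559}$ ($l = - \frac{1}{80 + 8 \cdot 3} \cdot 0 + \frac{1}{367 + 192} = - \frac{1}{80 + 24} \cdot 0 + \frac{1}{559} = - \frac{1}{104} \cdot 0 + \frac{1}{559} = \left(-1\right) \frac{1}{104} \cdot 0 + \frac{1}{559} = \left(- \frac{1}{104}\right) 0 + \frac{1}{559} = 0 + \frac{1}{559} = \frac{1}{559} \approx 0.0017889$)
$\frac{1}{l} = \frac{1}{\frac{1}{559}} = 559$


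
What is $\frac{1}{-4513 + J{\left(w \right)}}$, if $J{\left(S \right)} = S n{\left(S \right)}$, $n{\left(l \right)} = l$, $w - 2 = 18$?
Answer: $- \frac{1}{4113} \approx -0.00024313$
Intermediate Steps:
$w = 20$ ($w = 2 + 18 = 20$)
$J{\left(S \right)} = S^{2}$ ($J{\left(S \right)} = S S = S^{2}$)
$\frac{1}{-4513 + J{\left(w \right)}} = \frac{1}{-4513 + 20^{2}} = \frac{1}{-4513 + 400} = \frac{1}{-4113} = - \frac{1}{4113}$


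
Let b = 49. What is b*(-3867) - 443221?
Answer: -632704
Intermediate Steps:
b*(-3867) - 443221 = 49*(-3867) - 443221 = -189483 - 443221 = -632704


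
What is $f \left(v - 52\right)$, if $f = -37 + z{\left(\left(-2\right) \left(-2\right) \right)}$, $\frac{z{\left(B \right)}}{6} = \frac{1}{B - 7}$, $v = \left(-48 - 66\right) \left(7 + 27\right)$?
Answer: $153192$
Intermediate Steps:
$v = -3876$ ($v = \left(-114\right) 34 = -3876$)
$z{\left(B \right)} = \frac{6}{-7 + B}$ ($z{\left(B \right)} = \frac{6}{B - 7} = \frac{6}{-7 + B}$)
$f = -39$ ($f = -37 + \frac{6}{-7 - -4} = -37 + \frac{6}{-7 + 4} = -37 + \frac{6}{-3} = -37 + 6 \left(- \frac{1}{3}\right) = -37 - 2 = -39$)
$f \left(v - 52\right) = - 39 \left(-3876 - 52\right) = \left(-39\right) \left(-3928\right) = 153192$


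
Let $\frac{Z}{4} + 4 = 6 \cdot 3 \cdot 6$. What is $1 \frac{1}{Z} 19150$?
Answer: $\frac{9575}{208} \approx 46.034$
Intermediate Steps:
$Z = 416$ ($Z = -16 + 4 \cdot 6 \cdot 3 \cdot 6 = -16 + 4 \cdot 18 \cdot 6 = -16 + 4 \cdot 108 = -16 + 432 = 416$)
$1 \frac{1}{Z} 19150 = 1 \cdot \frac{1}{416} \cdot 19150 = \frac{1}{416} \cdot 19150 = \frac{9575}{208}$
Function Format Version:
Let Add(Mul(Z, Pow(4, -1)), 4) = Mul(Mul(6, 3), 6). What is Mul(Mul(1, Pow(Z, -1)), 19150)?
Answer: Rational(9575, 208) ≈ 46.034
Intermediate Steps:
Z = 416 (Z = Add(-16, Mul(4, Mul(Mul(6, 3), 6))) = Add(-16, Mul(4, Mul(18, 6))) = Add(-16, Mul(4, 108)) = Add(-16, 432) = 416)
Mul(Mul(1, Pow(Z, -1)), 19150) = Mul(Mul(1, Pow(416, -1)), 19150) = Mul(Mul(1, Rational(1, 416)), 19150) = Mul(Rational(1, 416), 19150) = Rational(9575, 208)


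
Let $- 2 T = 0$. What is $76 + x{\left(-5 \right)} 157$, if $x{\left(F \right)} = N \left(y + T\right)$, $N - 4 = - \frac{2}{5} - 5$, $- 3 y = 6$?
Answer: $\frac{2578}{5} \approx 515.6$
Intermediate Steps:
$y = -2$ ($y = \left(- \frac{1}{3}\right) 6 = -2$)
$N = - \frac{7}{5}$ ($N = 4 - \left(5 + \frac{2}{5}\right) = 4 - \frac{27}{5} = - \frac{7}{5} \approx -1.4$)
$T = 0$ ($T = \left(- \frac{1}{2}\right) 0 = 0$)
$x{\left(F \right)} = \frac{14}{5}$ ($x{\left(F \right)} = - \frac{7 \left(-2 + 0\right)}{5} = \left(- \frac{7}{5}\right) \left(-2\right) = \frac{14}{5}$)
$76 + x{\left(-5 \right)} 157 = 76 + \frac{14}{5} \cdot 157 = 76 + \frac{2198}{5} = \frac{2578}{5}$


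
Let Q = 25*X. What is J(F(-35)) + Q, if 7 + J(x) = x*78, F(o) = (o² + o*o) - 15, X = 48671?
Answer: 1406698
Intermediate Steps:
F(o) = -15 + 2*o² (F(o) = (o² + o²) - 15 = 2*o² - 15 = -15 + 2*o²)
J(x) = -7 + 78*x (J(x) = -7 + x*78 = -7 + 78*x)
Q = 1216775 (Q = 25*48671 = 1216775)
J(F(-35)) + Q = (-7 + 78*(-15 + 2*(-35)²)) + 1216775 = (-7 + 78*(-15 + 2*1225)) + 1216775 = (-7 + 78*(-15 + 2450)) + 1216775 = (-7 + 78*2435) + 1216775 = (-7 + 189930) + 1216775 = 189923 + 1216775 = 1406698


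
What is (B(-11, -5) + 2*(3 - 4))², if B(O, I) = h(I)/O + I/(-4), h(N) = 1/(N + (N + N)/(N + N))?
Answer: 64/121 ≈ 0.52893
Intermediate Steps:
h(N) = 1/(1 + N) (h(N) = 1/(N + (2*N)/((2*N))) = 1/(N + (2*N)*(1/(2*N))) = 1/(N + 1) = 1/(1 + N))
B(O, I) = -I/4 + 1/(O*(1 + I)) (B(O, I) = 1/((1 + I)*O) + I/(-4) = 1/(O*(1 + I)) + I*(-¼) = 1/(O*(1 + I)) - I/4 = -I/4 + 1/(O*(1 + I)))
(B(-11, -5) + 2*(3 - 4))² = ((¼)*(4 - 1*(-5)*(-11)*(1 - 5))/(-11*(1 - 5)) + 2*(3 - 4))² = ((¼)*(-1/11)*(4 - 1*(-5)*(-11)*(-4))/(-4) + 2*(-1))² = ((¼)*(-1/11)*(-¼)*(4 + 220) - 2)² = ((¼)*(-1/11)*(-¼)*224 - 2)² = (14/11 - 2)² = (-8/11)² = 64/121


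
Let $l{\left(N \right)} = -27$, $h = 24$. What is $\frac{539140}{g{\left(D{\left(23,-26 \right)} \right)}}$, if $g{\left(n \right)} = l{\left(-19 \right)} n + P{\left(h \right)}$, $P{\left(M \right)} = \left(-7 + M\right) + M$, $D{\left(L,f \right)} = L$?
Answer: $- \frac{26957}{29} \approx -929.55$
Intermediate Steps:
$P{\left(M \right)} = -7 + 2 M$
$g{\left(n \right)} = 41 - 27 n$ ($g{\left(n \right)} = - 27 n + \left(-7 + 2 \cdot 24\right) = - 27 n + \left(-7 + 48\right) = - 27 n + 41 = 41 - 27 n$)
$\frac{539140}{g{\left(D{\left(23,-26 \right)} \right)}} = \frac{539140}{41 - 621} = \frac{539140}{-580} = 539140 \left(- \frac{1}{580}\right) = - \frac{26957}{29}$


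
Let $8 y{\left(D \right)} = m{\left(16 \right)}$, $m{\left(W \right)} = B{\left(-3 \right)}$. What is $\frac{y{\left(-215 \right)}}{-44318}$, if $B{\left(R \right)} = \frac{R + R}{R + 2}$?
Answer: $- \frac{3}{177272} \approx -1.6923 \cdot 10^{-5}$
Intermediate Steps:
$B{\left(R \right)} = \frac{2 R}{2 + R}$
$m{\left(W \right)} = 6$ ($m{\left(W \right)} = 2 \left(-3\right) \frac{1}{2 - 3} = 2 \left(-3\right) \frac{1}{-1} = 2 \left(-3\right) \left(-1\right) = 6$)
$y{\left(D \right)} = \frac{3}{4}$ ($y{\left(D \right)} = \frac{1}{8} \cdot 6 = \frac{3}{4}$)
$\frac{y{\left(-215 \right)}}{-44318} = \frac{3}{4 \left(-44318\right)} = \frac{3}{4} \left(- \frac{1}{44318}\right) = - \frac{3}{177272}$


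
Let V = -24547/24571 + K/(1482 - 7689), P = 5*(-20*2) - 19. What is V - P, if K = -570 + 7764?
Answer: 11023681380/50837399 ≈ 216.84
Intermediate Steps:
K = 7194
P = -219 (P = 5*(-40) - 19 = -200 - 19 = -219)
V = -109709001/50837399 (V = -24547/24571 + 7194/(1482 - 7689) = -24547*1/24571 + 7194/(-6207) = -24547/24571 + 7194*(-1/6207) = -24547/24571 - 2398/2069 = -109709001/50837399 ≈ -2.1580)
V - P = -109709001/50837399 - 1*(-219) = -109709001/50837399 + 219 = 11023681380/50837399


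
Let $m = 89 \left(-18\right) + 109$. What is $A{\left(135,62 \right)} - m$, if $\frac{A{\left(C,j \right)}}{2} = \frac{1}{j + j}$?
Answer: $\frac{92567}{62} \approx 1493.0$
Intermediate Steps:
$A{\left(C,j \right)} = \frac{1}{j}$ ($A{\left(C,j \right)} = \frac{2}{j + j} = \frac{2}{2 j} = 2 \frac{1}{2 j} = \frac{1}{j}$)
$m = -1493$ ($m = -1602 + 109 = -1493$)
$A{\left(135,62 \right)} - m = \frac{1}{62} - -1493 = \frac{1}{62} + 1493 = \frac{92567}{62}$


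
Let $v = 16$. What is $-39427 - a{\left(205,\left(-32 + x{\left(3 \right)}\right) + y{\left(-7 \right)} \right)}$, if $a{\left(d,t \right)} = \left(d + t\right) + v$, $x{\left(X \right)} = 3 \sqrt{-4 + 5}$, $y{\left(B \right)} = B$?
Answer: $-39612$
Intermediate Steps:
$x{\left(X \right)} = 3$ ($x{\left(X \right)} = 3 \sqrt{1} = 3 \cdot 1 = 3$)
$a{\left(d,t \right)} = 16 + d + t$ ($a{\left(d,t \right)} = \left(d + t\right) + 16 = 16 + d + t$)
$-39427 - a{\left(205,\left(-32 + x{\left(3 \right)}\right) + y{\left(-7 \right)} \right)} = -39427 - \left(16 + 205 + \left(\left(-32 + 3\right) - 7\right)\right) = -39427 - \left(16 + 205 - 36\right) = -39427 - 185 = -39612$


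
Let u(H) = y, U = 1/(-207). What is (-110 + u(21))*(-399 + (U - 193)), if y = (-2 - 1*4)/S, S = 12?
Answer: 27082445/414 ≈ 65417.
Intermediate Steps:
U = -1/207 ≈ -0.0048309
y = -½ (y = (-2 - 1*4)/12 = (-2 - 4)*(1/12) = -6*1/12 = -½ ≈ -0.50000)
u(H) = -½
(-110 + u(21))*(-399 + (U - 193)) = (-110 - ½)*(-399 + (-1/207 - 193)) = -221*(-399 - 39952/207)/2 = -221/2*(-122545/207) = 27082445/414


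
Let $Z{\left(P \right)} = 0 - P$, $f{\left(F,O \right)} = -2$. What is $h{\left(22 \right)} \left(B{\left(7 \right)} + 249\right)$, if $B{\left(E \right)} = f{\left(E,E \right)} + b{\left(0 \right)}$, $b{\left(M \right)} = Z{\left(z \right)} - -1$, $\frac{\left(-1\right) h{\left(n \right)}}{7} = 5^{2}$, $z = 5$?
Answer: $-42525$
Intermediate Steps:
$Z{\left(P \right)} = - P$
$h{\left(n \right)} = -175$ ($h{\left(n \right)} = - 7 \cdot 5^{2} = \left(-7\right) 25 = -175$)
$b{\left(M \right)} = -4$ ($b{\left(M \right)} = \left(-1\right) 5 - -1 = -5 + 1 = -4$)
$B{\left(E \right)} = -6$ ($B{\left(E \right)} = -2 - 4 = -6$)
$h{\left(22 \right)} \left(B{\left(7 \right)} + 249\right) = - 175 \left(-6 + 249\right) = \left(-175\right) 243 = -42525$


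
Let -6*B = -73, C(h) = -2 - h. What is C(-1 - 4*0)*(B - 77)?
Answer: 389/6 ≈ 64.833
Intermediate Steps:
B = 73/6 (B = -1/6*(-73) = 73/6 ≈ 12.167)
C(-1 - 4*0)*(B - 77) = (-2 - (-1 - 4*0))*(73/6 - 77) = (-2 - (-1 + 0))*(-389/6) = (-2 - 1*(-1))*(-389/6) = (-2 + 1)*(-389/6) = -1*(-389/6) = 389/6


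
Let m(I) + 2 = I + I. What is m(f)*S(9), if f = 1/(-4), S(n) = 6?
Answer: -15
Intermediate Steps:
f = -1/4 ≈ -0.25000
m(I) = -2 + 2*I (m(I) = -2 + (I + I) = -2 + 2*I)
m(f)*S(9) = (-2 + 2*(-1/4))*6 = (-2 - 1/2)*6 = -5/2*6 = -15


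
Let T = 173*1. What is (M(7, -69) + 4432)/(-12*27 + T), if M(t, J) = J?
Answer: -4363/151 ≈ -28.894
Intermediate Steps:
T = 173
(M(7, -69) + 4432)/(-12*27 + T) = (-69 + 4432)/(-12*27 + 173) = 4363/(-324 + 173) = 4363/(-151) = 4363*(-1/151) = -4363/151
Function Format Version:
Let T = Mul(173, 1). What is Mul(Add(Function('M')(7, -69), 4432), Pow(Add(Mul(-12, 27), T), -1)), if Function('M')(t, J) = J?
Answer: Rational(-4363, 151) ≈ -28.894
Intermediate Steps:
T = 173
Mul(Add(Function('M')(7, -69), 4432), Pow(Add(Mul(-12, 27), T), -1)) = Mul(Add(-69, 4432), Pow(Add(Mul(-12, 27), 173), -1)) = Mul(4363, Pow(Add(-324, 173), -1)) = Mul(4363, Pow(-151, -1)) = Mul(4363, Rational(-1, 151)) = Rational(-4363, 151)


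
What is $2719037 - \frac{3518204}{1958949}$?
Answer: $\frac{5326451293909}{1958949} \approx 2.719 \cdot 10^{6}$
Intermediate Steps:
$2719037 - \frac{3518204}{1958949} = \frac{5326451293909}{1958949}$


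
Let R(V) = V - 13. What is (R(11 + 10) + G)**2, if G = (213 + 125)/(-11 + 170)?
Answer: 2592100/25281 ≈ 102.53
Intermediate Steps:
R(V) = -13 + V
G = 338/159 ≈ 2.1258
(R(11 + 10) + G)**2 = ((-13 + (11 + 10)) + 338/159)**2 = ((-13 + 21) + 338/159)**2 = (8 + 338/159)**2 = (1610/159)**2 = 2592100/25281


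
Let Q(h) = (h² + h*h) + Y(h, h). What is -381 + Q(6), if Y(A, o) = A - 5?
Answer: -308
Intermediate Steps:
Y(A, o) = -5 + A
Q(h) = -5 + h + 2*h² (Q(h) = (h² + h*h) + (-5 + h) = (h² + h²) + (-5 + h) = 2*h² + (-5 + h) = -5 + h + 2*h²)
-381 + Q(6) = -381 + (-5 + 6 + 2*6²) = -381 + (-5 + 6 + 2*36) = -381 + (-5 + 6 + 72) = -381 + 73 = -308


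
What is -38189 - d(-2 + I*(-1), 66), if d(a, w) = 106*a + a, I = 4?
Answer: -37547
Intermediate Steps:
d(a, w) = 107*a
-38189 - d(-2 + I*(-1), 66) = -38189 - 107*(-2 + 4*(-1)) = -38189 - 107*(-2 - 4) = -38189 - 107*(-6) = -38189 - 1*(-642) = -38189 + 642 = -37547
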